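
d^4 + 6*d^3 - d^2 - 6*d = d*(d - 1)*(d + 1)*(d + 6)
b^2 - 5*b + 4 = (b - 4)*(b - 1)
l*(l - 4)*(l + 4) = l^3 - 16*l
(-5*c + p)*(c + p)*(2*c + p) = -10*c^3 - 13*c^2*p - 2*c*p^2 + p^3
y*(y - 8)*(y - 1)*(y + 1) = y^4 - 8*y^3 - y^2 + 8*y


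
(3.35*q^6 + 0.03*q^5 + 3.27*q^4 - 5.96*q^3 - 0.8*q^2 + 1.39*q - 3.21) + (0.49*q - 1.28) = 3.35*q^6 + 0.03*q^5 + 3.27*q^4 - 5.96*q^3 - 0.8*q^2 + 1.88*q - 4.49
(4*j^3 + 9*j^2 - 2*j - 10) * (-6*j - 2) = -24*j^4 - 62*j^3 - 6*j^2 + 64*j + 20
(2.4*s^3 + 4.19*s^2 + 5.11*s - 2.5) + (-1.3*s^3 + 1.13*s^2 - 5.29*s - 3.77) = 1.1*s^3 + 5.32*s^2 - 0.18*s - 6.27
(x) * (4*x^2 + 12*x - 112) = 4*x^3 + 12*x^2 - 112*x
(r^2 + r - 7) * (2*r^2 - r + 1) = 2*r^4 + r^3 - 14*r^2 + 8*r - 7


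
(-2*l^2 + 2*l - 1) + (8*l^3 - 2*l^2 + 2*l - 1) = 8*l^3 - 4*l^2 + 4*l - 2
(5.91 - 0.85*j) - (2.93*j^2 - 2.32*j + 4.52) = -2.93*j^2 + 1.47*j + 1.39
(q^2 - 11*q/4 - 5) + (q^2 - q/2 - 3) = 2*q^2 - 13*q/4 - 8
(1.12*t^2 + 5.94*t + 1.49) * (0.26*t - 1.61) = 0.2912*t^3 - 0.2588*t^2 - 9.176*t - 2.3989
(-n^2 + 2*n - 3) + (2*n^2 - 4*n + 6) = n^2 - 2*n + 3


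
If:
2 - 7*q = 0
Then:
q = 2/7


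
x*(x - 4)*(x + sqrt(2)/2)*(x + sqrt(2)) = x^4 - 4*x^3 + 3*sqrt(2)*x^3/2 - 6*sqrt(2)*x^2 + x^2 - 4*x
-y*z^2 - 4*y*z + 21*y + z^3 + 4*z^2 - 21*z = (-y + z)*(z - 3)*(z + 7)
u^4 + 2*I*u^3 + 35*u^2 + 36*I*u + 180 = (u - 5*I)*(u - 2*I)*(u + 3*I)*(u + 6*I)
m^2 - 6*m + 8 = (m - 4)*(m - 2)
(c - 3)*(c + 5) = c^2 + 2*c - 15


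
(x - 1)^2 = x^2 - 2*x + 1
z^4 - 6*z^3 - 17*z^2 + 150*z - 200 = (z - 5)*(z - 4)*(z - 2)*(z + 5)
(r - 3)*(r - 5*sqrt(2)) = r^2 - 5*sqrt(2)*r - 3*r + 15*sqrt(2)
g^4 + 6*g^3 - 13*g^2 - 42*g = g*(g - 3)*(g + 2)*(g + 7)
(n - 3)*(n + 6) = n^2 + 3*n - 18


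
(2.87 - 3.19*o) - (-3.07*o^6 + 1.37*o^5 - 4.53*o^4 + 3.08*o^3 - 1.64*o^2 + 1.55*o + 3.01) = 3.07*o^6 - 1.37*o^5 + 4.53*o^4 - 3.08*o^3 + 1.64*o^2 - 4.74*o - 0.14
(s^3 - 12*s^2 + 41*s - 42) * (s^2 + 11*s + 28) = s^5 - s^4 - 63*s^3 + 73*s^2 + 686*s - 1176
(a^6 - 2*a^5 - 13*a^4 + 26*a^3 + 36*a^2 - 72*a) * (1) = a^6 - 2*a^5 - 13*a^4 + 26*a^3 + 36*a^2 - 72*a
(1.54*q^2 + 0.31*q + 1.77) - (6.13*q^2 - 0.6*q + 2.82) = -4.59*q^2 + 0.91*q - 1.05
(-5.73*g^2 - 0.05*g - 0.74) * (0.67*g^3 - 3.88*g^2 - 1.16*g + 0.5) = -3.8391*g^5 + 22.1989*g^4 + 6.345*g^3 + 0.0641999999999998*g^2 + 0.8334*g - 0.37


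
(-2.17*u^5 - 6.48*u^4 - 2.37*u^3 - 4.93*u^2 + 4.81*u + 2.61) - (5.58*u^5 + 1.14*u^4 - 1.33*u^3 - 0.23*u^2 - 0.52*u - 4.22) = -7.75*u^5 - 7.62*u^4 - 1.04*u^3 - 4.7*u^2 + 5.33*u + 6.83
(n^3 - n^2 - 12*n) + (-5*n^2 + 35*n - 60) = n^3 - 6*n^2 + 23*n - 60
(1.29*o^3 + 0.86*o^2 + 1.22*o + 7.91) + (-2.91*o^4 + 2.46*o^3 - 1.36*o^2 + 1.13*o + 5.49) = -2.91*o^4 + 3.75*o^3 - 0.5*o^2 + 2.35*o + 13.4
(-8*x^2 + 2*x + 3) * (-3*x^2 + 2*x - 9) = 24*x^4 - 22*x^3 + 67*x^2 - 12*x - 27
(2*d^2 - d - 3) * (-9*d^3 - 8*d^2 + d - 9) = -18*d^5 - 7*d^4 + 37*d^3 + 5*d^2 + 6*d + 27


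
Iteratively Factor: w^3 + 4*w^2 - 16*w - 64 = (w - 4)*(w^2 + 8*w + 16) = (w - 4)*(w + 4)*(w + 4)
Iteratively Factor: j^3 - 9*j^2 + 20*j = (j - 5)*(j^2 - 4*j) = (j - 5)*(j - 4)*(j)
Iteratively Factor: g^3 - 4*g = (g)*(g^2 - 4) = g*(g - 2)*(g + 2)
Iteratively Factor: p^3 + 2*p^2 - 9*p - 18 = (p + 2)*(p^2 - 9) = (p + 2)*(p + 3)*(p - 3)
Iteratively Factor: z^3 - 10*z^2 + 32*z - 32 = (z - 4)*(z^2 - 6*z + 8) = (z - 4)*(z - 2)*(z - 4)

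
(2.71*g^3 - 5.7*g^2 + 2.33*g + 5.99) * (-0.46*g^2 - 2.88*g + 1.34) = -1.2466*g^5 - 5.1828*g^4 + 18.9756*g^3 - 17.1038*g^2 - 14.129*g + 8.0266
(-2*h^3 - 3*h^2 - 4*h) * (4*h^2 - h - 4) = -8*h^5 - 10*h^4 - 5*h^3 + 16*h^2 + 16*h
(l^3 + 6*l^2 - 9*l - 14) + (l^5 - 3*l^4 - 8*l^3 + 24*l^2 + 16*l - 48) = l^5 - 3*l^4 - 7*l^3 + 30*l^2 + 7*l - 62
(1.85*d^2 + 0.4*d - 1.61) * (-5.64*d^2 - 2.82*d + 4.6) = -10.434*d^4 - 7.473*d^3 + 16.4624*d^2 + 6.3802*d - 7.406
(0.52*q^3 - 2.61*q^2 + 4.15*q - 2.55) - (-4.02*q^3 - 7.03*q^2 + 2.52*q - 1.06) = 4.54*q^3 + 4.42*q^2 + 1.63*q - 1.49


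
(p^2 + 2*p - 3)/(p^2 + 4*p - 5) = (p + 3)/(p + 5)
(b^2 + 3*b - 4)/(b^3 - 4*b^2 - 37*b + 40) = (b + 4)/(b^2 - 3*b - 40)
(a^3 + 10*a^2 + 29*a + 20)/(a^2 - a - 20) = (a^2 + 6*a + 5)/(a - 5)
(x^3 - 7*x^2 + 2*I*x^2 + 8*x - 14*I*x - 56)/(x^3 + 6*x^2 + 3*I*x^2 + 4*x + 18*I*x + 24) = (x^2 - x*(7 + 2*I) + 14*I)/(x^2 + x*(6 - I) - 6*I)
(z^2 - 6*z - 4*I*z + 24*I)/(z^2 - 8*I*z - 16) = (z - 6)/(z - 4*I)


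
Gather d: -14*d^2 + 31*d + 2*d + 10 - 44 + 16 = -14*d^2 + 33*d - 18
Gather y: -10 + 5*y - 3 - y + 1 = 4*y - 12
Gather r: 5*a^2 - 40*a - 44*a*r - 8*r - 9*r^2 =5*a^2 - 40*a - 9*r^2 + r*(-44*a - 8)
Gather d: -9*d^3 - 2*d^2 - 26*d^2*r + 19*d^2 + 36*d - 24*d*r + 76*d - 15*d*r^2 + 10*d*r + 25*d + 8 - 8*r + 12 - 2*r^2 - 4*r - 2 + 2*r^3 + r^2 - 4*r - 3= -9*d^3 + d^2*(17 - 26*r) + d*(-15*r^2 - 14*r + 137) + 2*r^3 - r^2 - 16*r + 15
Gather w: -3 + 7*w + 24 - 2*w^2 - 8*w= -2*w^2 - w + 21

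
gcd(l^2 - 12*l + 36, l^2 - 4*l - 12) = l - 6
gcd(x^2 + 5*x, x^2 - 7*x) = x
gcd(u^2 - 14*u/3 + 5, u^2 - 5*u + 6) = u - 3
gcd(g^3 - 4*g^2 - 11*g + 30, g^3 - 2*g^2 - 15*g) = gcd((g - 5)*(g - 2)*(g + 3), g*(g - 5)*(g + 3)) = g^2 - 2*g - 15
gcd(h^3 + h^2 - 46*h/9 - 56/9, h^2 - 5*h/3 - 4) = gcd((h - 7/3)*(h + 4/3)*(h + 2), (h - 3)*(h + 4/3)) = h + 4/3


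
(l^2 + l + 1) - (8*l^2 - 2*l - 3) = -7*l^2 + 3*l + 4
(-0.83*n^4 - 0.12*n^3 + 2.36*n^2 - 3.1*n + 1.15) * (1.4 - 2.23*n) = 1.8509*n^5 - 0.8944*n^4 - 5.4308*n^3 + 10.217*n^2 - 6.9045*n + 1.61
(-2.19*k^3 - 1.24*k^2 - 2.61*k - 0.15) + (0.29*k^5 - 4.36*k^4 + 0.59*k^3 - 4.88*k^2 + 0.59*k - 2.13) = 0.29*k^5 - 4.36*k^4 - 1.6*k^3 - 6.12*k^2 - 2.02*k - 2.28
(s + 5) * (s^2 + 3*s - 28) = s^3 + 8*s^2 - 13*s - 140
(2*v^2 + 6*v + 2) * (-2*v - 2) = -4*v^3 - 16*v^2 - 16*v - 4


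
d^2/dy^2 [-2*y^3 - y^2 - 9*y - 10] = -12*y - 2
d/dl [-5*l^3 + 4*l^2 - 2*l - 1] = -15*l^2 + 8*l - 2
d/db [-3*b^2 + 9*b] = 9 - 6*b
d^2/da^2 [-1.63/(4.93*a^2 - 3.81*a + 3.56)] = (79.233974*a^2 - 61.233558*a - 1.63*(9.86*a - 3.81)*(19.72*a - 7.62) + 57.215608)/(4.93*a^2 - 3.81*a + 3.56)^3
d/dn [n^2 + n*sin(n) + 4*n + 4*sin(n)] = n*cos(n) + 2*n + sin(n) + 4*cos(n) + 4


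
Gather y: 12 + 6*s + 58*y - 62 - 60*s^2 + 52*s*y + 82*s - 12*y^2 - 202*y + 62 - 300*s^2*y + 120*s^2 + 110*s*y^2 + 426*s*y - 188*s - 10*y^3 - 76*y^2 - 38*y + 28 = 60*s^2 - 100*s - 10*y^3 + y^2*(110*s - 88) + y*(-300*s^2 + 478*s - 182) + 40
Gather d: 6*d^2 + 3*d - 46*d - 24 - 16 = 6*d^2 - 43*d - 40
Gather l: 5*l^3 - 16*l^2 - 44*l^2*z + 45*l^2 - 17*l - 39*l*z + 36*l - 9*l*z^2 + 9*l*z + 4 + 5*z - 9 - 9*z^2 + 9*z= 5*l^3 + l^2*(29 - 44*z) + l*(-9*z^2 - 30*z + 19) - 9*z^2 + 14*z - 5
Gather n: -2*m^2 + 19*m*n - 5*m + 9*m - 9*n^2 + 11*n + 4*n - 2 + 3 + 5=-2*m^2 + 4*m - 9*n^2 + n*(19*m + 15) + 6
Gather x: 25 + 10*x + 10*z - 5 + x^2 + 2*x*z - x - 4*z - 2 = x^2 + x*(2*z + 9) + 6*z + 18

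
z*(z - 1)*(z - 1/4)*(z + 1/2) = z^4 - 3*z^3/4 - 3*z^2/8 + z/8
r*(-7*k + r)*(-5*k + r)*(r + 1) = 35*k^2*r^2 + 35*k^2*r - 12*k*r^3 - 12*k*r^2 + r^4 + r^3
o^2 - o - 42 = (o - 7)*(o + 6)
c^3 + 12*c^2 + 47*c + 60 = (c + 3)*(c + 4)*(c + 5)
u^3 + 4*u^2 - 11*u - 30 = (u - 3)*(u + 2)*(u + 5)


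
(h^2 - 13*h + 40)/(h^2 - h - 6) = (-h^2 + 13*h - 40)/(-h^2 + h + 6)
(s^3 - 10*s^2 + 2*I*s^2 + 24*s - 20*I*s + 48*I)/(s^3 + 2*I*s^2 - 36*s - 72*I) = (s - 4)/(s + 6)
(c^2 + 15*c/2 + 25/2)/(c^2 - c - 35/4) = 2*(c + 5)/(2*c - 7)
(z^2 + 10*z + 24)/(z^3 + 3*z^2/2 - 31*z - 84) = 2*(z + 6)/(2*z^2 - 5*z - 42)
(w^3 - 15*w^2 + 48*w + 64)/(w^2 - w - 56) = (w^2 - 7*w - 8)/(w + 7)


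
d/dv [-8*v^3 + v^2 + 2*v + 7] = -24*v^2 + 2*v + 2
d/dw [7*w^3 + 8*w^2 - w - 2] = 21*w^2 + 16*w - 1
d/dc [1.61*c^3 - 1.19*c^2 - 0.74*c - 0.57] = 4.83*c^2 - 2.38*c - 0.74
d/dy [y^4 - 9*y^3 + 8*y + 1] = 4*y^3 - 27*y^2 + 8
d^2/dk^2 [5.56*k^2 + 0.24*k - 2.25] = 11.1200000000000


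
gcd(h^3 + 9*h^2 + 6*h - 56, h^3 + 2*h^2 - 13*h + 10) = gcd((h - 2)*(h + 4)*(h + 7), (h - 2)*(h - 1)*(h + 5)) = h - 2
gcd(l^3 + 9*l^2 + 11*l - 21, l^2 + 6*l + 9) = l + 3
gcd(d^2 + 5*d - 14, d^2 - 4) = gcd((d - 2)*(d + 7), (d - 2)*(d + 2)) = d - 2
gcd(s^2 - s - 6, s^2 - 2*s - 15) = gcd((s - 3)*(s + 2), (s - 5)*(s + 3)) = 1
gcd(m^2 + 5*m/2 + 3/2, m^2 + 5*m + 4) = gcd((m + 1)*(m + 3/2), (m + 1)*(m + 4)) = m + 1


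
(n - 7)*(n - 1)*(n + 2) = n^3 - 6*n^2 - 9*n + 14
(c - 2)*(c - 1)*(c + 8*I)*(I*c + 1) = I*c^4 - 7*c^3 - 3*I*c^3 + 21*c^2 + 10*I*c^2 - 14*c - 24*I*c + 16*I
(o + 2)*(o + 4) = o^2 + 6*o + 8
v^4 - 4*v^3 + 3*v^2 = v^2*(v - 3)*(v - 1)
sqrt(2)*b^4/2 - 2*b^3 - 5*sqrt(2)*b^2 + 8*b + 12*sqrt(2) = (b - 2)*(b - 3*sqrt(2))*(b + sqrt(2))*(sqrt(2)*b/2 + sqrt(2))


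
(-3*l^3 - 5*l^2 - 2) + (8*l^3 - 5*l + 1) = 5*l^3 - 5*l^2 - 5*l - 1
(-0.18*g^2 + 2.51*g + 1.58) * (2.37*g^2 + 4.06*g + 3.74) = -0.4266*g^4 + 5.2179*g^3 + 13.262*g^2 + 15.8022*g + 5.9092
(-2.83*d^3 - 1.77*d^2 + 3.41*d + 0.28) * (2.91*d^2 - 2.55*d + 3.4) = -8.2353*d^5 + 2.0658*d^4 + 4.8146*d^3 - 13.8987*d^2 + 10.88*d + 0.952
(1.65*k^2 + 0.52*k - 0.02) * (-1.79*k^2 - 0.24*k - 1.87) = -2.9535*k^4 - 1.3268*k^3 - 3.1745*k^2 - 0.9676*k + 0.0374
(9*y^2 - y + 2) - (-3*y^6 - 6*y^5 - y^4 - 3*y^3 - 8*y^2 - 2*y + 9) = 3*y^6 + 6*y^5 + y^4 + 3*y^3 + 17*y^2 + y - 7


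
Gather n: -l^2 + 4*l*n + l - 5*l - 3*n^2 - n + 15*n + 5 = -l^2 - 4*l - 3*n^2 + n*(4*l + 14) + 5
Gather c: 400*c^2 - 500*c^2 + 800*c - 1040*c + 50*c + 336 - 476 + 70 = -100*c^2 - 190*c - 70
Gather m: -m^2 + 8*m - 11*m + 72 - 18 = -m^2 - 3*m + 54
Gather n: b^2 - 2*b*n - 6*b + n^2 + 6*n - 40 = b^2 - 6*b + n^2 + n*(6 - 2*b) - 40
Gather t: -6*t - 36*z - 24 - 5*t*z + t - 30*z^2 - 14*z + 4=t*(-5*z - 5) - 30*z^2 - 50*z - 20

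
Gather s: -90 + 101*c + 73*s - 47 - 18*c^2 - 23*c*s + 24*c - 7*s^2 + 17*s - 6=-18*c^2 + 125*c - 7*s^2 + s*(90 - 23*c) - 143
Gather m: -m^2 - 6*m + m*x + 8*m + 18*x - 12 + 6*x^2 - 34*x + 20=-m^2 + m*(x + 2) + 6*x^2 - 16*x + 8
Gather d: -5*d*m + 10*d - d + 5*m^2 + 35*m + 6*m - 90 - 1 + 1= d*(9 - 5*m) + 5*m^2 + 41*m - 90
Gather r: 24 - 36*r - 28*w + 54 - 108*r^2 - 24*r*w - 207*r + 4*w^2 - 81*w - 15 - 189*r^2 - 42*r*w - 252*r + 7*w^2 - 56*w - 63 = -297*r^2 + r*(-66*w - 495) + 11*w^2 - 165*w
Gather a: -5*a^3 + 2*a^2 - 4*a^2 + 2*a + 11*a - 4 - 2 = -5*a^3 - 2*a^2 + 13*a - 6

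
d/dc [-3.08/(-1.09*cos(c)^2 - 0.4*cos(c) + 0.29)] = (6.7144*cos(c) + 1.232)*sin(c)/(1.09*cos(c)^2 + 0.4*cos(c) - 0.29)^2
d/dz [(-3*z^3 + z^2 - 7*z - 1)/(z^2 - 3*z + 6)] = (-3*z^4 + 18*z^3 - 50*z^2 + 14*z - 45)/(z^4 - 6*z^3 + 21*z^2 - 36*z + 36)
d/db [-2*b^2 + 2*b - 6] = 2 - 4*b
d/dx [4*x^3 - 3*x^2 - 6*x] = 12*x^2 - 6*x - 6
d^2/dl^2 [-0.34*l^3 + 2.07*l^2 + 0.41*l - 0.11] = 4.14 - 2.04*l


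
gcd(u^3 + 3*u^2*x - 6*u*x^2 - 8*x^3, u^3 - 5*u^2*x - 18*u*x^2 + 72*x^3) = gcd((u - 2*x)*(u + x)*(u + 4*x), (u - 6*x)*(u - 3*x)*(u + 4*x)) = u + 4*x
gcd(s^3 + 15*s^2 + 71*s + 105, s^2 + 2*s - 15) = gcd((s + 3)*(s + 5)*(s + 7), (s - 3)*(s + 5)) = s + 5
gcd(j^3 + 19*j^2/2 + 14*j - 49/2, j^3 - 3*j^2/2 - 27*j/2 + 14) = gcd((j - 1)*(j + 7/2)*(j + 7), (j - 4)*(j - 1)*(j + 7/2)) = j^2 + 5*j/2 - 7/2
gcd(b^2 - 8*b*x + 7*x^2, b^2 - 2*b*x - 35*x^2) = -b + 7*x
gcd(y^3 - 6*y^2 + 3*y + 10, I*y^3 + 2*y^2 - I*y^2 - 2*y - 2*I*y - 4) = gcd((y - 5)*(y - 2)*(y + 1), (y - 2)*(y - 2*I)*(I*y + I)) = y^2 - y - 2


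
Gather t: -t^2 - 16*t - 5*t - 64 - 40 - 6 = -t^2 - 21*t - 110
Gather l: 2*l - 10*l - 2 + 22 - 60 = -8*l - 40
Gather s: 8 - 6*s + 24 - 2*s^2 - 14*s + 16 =-2*s^2 - 20*s + 48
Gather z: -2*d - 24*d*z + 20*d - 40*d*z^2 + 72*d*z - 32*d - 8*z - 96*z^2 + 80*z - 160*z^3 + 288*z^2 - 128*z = -14*d - 160*z^3 + z^2*(192 - 40*d) + z*(48*d - 56)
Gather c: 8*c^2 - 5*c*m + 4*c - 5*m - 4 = 8*c^2 + c*(4 - 5*m) - 5*m - 4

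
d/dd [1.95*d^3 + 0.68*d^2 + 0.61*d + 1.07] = 5.85*d^2 + 1.36*d + 0.61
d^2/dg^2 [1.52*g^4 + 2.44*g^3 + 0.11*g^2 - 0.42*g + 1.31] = 18.24*g^2 + 14.64*g + 0.22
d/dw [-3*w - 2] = -3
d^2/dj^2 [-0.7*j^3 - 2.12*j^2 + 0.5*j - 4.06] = -4.2*j - 4.24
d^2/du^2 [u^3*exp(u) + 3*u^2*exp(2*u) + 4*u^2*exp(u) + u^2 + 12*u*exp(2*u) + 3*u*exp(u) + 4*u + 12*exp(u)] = u^3*exp(u) + 12*u^2*exp(2*u) + 10*u^2*exp(u) + 72*u*exp(2*u) + 25*u*exp(u) + 54*exp(2*u) + 26*exp(u) + 2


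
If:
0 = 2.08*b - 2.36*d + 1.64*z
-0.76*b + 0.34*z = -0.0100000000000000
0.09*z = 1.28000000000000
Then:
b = 6.38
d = 15.50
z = 14.22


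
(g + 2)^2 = g^2 + 4*g + 4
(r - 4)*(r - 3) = r^2 - 7*r + 12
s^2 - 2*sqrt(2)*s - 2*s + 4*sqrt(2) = (s - 2)*(s - 2*sqrt(2))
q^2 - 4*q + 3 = (q - 3)*(q - 1)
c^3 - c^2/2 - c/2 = c*(c - 1)*(c + 1/2)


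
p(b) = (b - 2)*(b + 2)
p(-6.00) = 32.00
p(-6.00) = 32.00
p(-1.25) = -2.44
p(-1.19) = -2.58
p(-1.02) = -2.96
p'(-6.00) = -12.00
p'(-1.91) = -3.82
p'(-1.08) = -2.16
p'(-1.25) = -2.50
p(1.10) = -2.79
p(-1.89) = -0.43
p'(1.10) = 2.20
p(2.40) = 1.76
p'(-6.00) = -12.00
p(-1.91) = -0.35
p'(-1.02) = -2.04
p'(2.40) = 4.80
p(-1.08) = -2.83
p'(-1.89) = -3.78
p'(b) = 2*b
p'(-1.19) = -2.38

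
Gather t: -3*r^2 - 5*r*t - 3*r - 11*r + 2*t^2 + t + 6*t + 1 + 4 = -3*r^2 - 14*r + 2*t^2 + t*(7 - 5*r) + 5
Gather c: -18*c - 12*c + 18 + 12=30 - 30*c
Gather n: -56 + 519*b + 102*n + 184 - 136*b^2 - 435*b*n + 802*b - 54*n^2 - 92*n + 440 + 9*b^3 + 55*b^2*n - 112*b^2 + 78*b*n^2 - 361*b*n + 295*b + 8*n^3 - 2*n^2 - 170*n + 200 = 9*b^3 - 248*b^2 + 1616*b + 8*n^3 + n^2*(78*b - 56) + n*(55*b^2 - 796*b - 160) + 768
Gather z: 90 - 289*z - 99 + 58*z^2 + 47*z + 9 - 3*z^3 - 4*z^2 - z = -3*z^3 + 54*z^2 - 243*z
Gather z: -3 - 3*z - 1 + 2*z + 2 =-z - 2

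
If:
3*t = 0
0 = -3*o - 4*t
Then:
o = 0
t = 0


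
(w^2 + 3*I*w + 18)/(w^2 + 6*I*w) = (w - 3*I)/w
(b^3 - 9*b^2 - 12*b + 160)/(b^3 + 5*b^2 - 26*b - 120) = (b - 8)/(b + 6)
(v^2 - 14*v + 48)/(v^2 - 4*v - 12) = (v - 8)/(v + 2)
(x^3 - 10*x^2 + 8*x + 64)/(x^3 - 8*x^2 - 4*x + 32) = (x - 4)/(x - 2)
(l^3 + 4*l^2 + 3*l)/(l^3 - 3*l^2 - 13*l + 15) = l*(l + 1)/(l^2 - 6*l + 5)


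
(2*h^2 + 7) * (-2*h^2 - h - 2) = -4*h^4 - 2*h^3 - 18*h^2 - 7*h - 14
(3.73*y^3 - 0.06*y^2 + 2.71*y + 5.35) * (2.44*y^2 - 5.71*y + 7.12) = 9.1012*y^5 - 21.4447*y^4 + 33.5126*y^3 - 2.8473*y^2 - 11.2533*y + 38.092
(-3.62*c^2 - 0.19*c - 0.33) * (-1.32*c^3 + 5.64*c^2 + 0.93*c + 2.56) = 4.7784*c^5 - 20.166*c^4 - 4.0026*c^3 - 11.3051*c^2 - 0.7933*c - 0.8448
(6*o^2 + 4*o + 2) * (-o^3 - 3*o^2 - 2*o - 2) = -6*o^5 - 22*o^4 - 26*o^3 - 26*o^2 - 12*o - 4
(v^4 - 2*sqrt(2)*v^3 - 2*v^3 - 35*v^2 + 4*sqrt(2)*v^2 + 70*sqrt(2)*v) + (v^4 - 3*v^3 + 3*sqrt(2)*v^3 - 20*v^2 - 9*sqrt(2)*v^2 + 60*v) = 2*v^4 - 5*v^3 + sqrt(2)*v^3 - 55*v^2 - 5*sqrt(2)*v^2 + 60*v + 70*sqrt(2)*v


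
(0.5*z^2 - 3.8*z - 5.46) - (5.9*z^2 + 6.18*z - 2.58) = -5.4*z^2 - 9.98*z - 2.88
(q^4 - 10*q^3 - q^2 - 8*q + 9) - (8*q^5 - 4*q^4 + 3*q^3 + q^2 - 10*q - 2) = -8*q^5 + 5*q^4 - 13*q^3 - 2*q^2 + 2*q + 11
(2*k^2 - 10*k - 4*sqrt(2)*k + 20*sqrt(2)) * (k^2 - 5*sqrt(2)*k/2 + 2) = 2*k^4 - 9*sqrt(2)*k^3 - 10*k^3 + 24*k^2 + 45*sqrt(2)*k^2 - 120*k - 8*sqrt(2)*k + 40*sqrt(2)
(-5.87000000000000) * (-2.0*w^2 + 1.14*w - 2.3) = 11.74*w^2 - 6.6918*w + 13.501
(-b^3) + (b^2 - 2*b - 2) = -b^3 + b^2 - 2*b - 2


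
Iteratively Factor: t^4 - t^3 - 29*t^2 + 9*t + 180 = (t - 3)*(t^3 + 2*t^2 - 23*t - 60) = (t - 3)*(t + 3)*(t^2 - t - 20) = (t - 5)*(t - 3)*(t + 3)*(t + 4)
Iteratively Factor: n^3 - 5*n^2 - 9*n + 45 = (n - 3)*(n^2 - 2*n - 15) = (n - 5)*(n - 3)*(n + 3)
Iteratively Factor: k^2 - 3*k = (k - 3)*(k)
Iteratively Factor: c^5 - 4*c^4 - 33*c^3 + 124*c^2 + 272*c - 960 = (c + 4)*(c^4 - 8*c^3 - c^2 + 128*c - 240) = (c - 3)*(c + 4)*(c^3 - 5*c^2 - 16*c + 80) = (c - 3)*(c + 4)^2*(c^2 - 9*c + 20) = (c - 5)*(c - 3)*(c + 4)^2*(c - 4)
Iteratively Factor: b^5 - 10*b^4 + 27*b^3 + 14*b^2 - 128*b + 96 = (b - 3)*(b^4 - 7*b^3 + 6*b^2 + 32*b - 32) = (b - 3)*(b - 1)*(b^3 - 6*b^2 + 32) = (b - 4)*(b - 3)*(b - 1)*(b^2 - 2*b - 8) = (b - 4)^2*(b - 3)*(b - 1)*(b + 2)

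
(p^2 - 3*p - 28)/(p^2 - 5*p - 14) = (p + 4)/(p + 2)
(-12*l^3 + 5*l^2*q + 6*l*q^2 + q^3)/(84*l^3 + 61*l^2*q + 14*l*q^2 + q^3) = (-l + q)/(7*l + q)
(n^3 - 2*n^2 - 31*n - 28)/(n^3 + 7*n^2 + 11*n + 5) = (n^2 - 3*n - 28)/(n^2 + 6*n + 5)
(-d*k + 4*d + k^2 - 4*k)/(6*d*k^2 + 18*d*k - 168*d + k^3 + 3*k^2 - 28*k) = (-d + k)/(6*d*k + 42*d + k^2 + 7*k)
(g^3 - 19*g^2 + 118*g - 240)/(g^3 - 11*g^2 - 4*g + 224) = (g^2 - 11*g + 30)/(g^2 - 3*g - 28)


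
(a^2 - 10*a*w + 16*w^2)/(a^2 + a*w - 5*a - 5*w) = (a^2 - 10*a*w + 16*w^2)/(a^2 + a*w - 5*a - 5*w)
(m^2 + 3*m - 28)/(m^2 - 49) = (m - 4)/(m - 7)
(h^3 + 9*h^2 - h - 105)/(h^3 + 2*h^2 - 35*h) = (h^2 + 2*h - 15)/(h*(h - 5))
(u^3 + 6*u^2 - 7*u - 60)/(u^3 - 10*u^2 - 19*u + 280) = (u^2 + u - 12)/(u^2 - 15*u + 56)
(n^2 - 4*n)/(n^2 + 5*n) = (n - 4)/(n + 5)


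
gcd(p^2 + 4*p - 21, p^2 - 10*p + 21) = p - 3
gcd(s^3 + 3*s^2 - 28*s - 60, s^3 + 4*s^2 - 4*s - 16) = s + 2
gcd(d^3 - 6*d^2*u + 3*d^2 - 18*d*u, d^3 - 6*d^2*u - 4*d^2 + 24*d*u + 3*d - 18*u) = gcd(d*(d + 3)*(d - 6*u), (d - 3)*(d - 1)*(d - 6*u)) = -d + 6*u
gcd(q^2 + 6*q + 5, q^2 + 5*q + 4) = q + 1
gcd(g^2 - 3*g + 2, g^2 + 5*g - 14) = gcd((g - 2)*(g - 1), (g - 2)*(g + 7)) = g - 2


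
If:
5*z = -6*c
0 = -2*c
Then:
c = 0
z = 0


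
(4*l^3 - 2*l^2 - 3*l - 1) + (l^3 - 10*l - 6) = 5*l^3 - 2*l^2 - 13*l - 7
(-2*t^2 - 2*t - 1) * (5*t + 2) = -10*t^3 - 14*t^2 - 9*t - 2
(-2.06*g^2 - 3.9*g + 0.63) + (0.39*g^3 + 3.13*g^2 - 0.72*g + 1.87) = 0.39*g^3 + 1.07*g^2 - 4.62*g + 2.5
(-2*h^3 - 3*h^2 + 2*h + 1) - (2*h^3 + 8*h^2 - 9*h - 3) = -4*h^3 - 11*h^2 + 11*h + 4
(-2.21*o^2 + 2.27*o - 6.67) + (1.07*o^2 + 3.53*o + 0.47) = -1.14*o^2 + 5.8*o - 6.2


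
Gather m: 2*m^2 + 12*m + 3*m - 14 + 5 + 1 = 2*m^2 + 15*m - 8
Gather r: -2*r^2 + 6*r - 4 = -2*r^2 + 6*r - 4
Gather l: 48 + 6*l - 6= 6*l + 42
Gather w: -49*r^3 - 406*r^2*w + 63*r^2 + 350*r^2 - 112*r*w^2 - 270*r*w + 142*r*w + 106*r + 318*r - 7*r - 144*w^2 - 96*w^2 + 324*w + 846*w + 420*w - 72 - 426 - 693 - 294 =-49*r^3 + 413*r^2 + 417*r + w^2*(-112*r - 240) + w*(-406*r^2 - 128*r + 1590) - 1485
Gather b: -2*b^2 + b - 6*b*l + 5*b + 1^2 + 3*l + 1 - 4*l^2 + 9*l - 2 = -2*b^2 + b*(6 - 6*l) - 4*l^2 + 12*l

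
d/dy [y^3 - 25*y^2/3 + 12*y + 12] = 3*y^2 - 50*y/3 + 12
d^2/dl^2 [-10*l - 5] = 0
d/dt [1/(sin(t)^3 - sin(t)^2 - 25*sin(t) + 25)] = (-3*sin(t)^2 + 2*sin(t) + 25)*cos(t)/(sin(t)^3 - sin(t)^2 - 25*sin(t) + 25)^2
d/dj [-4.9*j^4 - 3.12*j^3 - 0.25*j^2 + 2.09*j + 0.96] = -19.6*j^3 - 9.36*j^2 - 0.5*j + 2.09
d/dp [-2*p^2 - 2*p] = -4*p - 2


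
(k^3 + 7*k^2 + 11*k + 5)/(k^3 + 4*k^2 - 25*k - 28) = (k^2 + 6*k + 5)/(k^2 + 3*k - 28)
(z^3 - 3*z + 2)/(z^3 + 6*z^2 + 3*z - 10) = (z - 1)/(z + 5)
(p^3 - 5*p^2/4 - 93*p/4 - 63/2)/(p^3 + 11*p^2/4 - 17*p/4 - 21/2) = (p - 6)/(p - 2)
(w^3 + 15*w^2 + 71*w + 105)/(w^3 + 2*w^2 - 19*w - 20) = (w^2 + 10*w + 21)/(w^2 - 3*w - 4)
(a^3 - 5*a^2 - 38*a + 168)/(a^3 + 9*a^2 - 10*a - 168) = (a - 7)/(a + 7)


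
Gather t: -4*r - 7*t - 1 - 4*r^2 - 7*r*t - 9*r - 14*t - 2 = -4*r^2 - 13*r + t*(-7*r - 21) - 3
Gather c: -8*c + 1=1 - 8*c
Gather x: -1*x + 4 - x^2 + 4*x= -x^2 + 3*x + 4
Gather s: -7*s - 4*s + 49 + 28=77 - 11*s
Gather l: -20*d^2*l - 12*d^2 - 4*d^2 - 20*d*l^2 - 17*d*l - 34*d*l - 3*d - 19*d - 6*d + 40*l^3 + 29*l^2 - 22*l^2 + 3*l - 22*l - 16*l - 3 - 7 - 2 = -16*d^2 - 28*d + 40*l^3 + l^2*(7 - 20*d) + l*(-20*d^2 - 51*d - 35) - 12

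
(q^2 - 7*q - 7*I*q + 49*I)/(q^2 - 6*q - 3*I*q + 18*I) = (q^2 - 7*q - 7*I*q + 49*I)/(q^2 - 6*q - 3*I*q + 18*I)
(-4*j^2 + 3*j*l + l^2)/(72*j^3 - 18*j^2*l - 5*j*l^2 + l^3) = (-j + l)/(18*j^2 - 9*j*l + l^2)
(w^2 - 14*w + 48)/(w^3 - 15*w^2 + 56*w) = (w - 6)/(w*(w - 7))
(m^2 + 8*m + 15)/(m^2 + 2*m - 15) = (m + 3)/(m - 3)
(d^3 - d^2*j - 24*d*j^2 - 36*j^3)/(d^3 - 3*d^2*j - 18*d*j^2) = (d + 2*j)/d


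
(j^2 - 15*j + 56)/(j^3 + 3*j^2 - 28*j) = (j^2 - 15*j + 56)/(j*(j^2 + 3*j - 28))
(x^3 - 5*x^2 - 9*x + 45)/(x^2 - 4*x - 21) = (x^2 - 8*x + 15)/(x - 7)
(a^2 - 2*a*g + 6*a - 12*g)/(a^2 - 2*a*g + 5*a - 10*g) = (a + 6)/(a + 5)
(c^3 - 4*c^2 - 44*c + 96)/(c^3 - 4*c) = (c^2 - 2*c - 48)/(c*(c + 2))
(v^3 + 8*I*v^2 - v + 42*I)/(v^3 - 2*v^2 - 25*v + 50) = (v^3 + 8*I*v^2 - v + 42*I)/(v^3 - 2*v^2 - 25*v + 50)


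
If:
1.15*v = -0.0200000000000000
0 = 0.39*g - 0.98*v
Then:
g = -0.04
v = -0.02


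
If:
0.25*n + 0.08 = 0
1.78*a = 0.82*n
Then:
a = -0.15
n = -0.32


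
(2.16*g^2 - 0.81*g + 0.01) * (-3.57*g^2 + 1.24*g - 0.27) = -7.7112*g^4 + 5.5701*g^3 - 1.6233*g^2 + 0.2311*g - 0.0027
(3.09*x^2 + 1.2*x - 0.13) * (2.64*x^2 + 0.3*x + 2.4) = 8.1576*x^4 + 4.095*x^3 + 7.4328*x^2 + 2.841*x - 0.312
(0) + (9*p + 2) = 9*p + 2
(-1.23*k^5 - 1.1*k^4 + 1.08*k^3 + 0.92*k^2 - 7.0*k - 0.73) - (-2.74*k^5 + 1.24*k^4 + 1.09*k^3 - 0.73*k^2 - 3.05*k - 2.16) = 1.51*k^5 - 2.34*k^4 - 0.01*k^3 + 1.65*k^2 - 3.95*k + 1.43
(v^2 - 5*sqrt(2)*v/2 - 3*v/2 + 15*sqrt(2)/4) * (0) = 0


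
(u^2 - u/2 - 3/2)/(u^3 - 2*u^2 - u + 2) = (u - 3/2)/(u^2 - 3*u + 2)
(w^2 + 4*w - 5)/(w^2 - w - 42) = (-w^2 - 4*w + 5)/(-w^2 + w + 42)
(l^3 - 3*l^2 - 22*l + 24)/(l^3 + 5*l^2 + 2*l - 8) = (l - 6)/(l + 2)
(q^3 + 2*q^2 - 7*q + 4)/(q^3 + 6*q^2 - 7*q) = (q^2 + 3*q - 4)/(q*(q + 7))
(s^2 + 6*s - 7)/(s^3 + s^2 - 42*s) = (s - 1)/(s*(s - 6))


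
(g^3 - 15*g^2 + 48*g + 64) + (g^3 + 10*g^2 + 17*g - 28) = 2*g^3 - 5*g^2 + 65*g + 36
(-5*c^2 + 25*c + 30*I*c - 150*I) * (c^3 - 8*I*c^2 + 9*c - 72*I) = -5*c^5 + 25*c^4 + 70*I*c^4 + 195*c^3 - 350*I*c^3 - 975*c^2 + 630*I*c^2 + 2160*c - 3150*I*c - 10800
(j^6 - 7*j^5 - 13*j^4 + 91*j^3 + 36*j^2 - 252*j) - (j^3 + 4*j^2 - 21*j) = j^6 - 7*j^5 - 13*j^4 + 90*j^3 + 32*j^2 - 231*j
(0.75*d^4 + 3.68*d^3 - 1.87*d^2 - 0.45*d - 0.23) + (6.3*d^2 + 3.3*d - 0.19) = 0.75*d^4 + 3.68*d^3 + 4.43*d^2 + 2.85*d - 0.42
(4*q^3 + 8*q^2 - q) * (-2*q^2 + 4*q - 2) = -8*q^5 + 26*q^3 - 20*q^2 + 2*q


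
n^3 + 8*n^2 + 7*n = n*(n + 1)*(n + 7)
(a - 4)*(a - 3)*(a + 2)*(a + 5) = a^4 - 27*a^2 + 14*a + 120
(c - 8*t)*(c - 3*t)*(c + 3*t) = c^3 - 8*c^2*t - 9*c*t^2 + 72*t^3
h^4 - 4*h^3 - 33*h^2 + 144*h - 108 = (h - 6)*(h - 3)*(h - 1)*(h + 6)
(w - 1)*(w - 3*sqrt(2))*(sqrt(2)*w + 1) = sqrt(2)*w^3 - 5*w^2 - sqrt(2)*w^2 - 3*sqrt(2)*w + 5*w + 3*sqrt(2)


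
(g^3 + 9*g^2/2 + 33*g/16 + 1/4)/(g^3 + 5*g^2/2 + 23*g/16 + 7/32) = 2*(4*g^2 + 17*g + 4)/(8*g^2 + 18*g + 7)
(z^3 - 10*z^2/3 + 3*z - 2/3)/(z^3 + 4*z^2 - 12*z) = (3*z^2 - 4*z + 1)/(3*z*(z + 6))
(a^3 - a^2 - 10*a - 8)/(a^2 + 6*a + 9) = (a^3 - a^2 - 10*a - 8)/(a^2 + 6*a + 9)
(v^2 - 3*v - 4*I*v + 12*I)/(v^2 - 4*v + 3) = (v - 4*I)/(v - 1)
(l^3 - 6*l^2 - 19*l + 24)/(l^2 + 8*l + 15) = (l^2 - 9*l + 8)/(l + 5)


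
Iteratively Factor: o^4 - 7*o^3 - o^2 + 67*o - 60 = (o + 3)*(o^3 - 10*o^2 + 29*o - 20) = (o - 5)*(o + 3)*(o^2 - 5*o + 4) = (o - 5)*(o - 1)*(o + 3)*(o - 4)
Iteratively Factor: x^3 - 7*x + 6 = (x + 3)*(x^2 - 3*x + 2) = (x - 1)*(x + 3)*(x - 2)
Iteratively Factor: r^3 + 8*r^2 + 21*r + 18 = (r + 3)*(r^2 + 5*r + 6) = (r + 3)^2*(r + 2)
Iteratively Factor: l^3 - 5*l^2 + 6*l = (l - 3)*(l^2 - 2*l) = l*(l - 3)*(l - 2)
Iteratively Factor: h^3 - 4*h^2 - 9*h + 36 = (h - 4)*(h^2 - 9) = (h - 4)*(h - 3)*(h + 3)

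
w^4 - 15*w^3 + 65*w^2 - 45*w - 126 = (w - 7)*(w - 6)*(w - 3)*(w + 1)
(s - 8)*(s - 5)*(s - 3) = s^3 - 16*s^2 + 79*s - 120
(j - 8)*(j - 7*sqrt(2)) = j^2 - 7*sqrt(2)*j - 8*j + 56*sqrt(2)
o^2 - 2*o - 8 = (o - 4)*(o + 2)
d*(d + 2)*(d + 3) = d^3 + 5*d^2 + 6*d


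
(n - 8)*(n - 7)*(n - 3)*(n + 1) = n^4 - 17*n^3 + 83*n^2 - 67*n - 168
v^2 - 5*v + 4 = (v - 4)*(v - 1)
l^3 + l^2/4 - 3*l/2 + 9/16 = (l - 3/4)*(l - 1/2)*(l + 3/2)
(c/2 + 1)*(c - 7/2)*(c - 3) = c^3/2 - 9*c^2/4 - 5*c/4 + 21/2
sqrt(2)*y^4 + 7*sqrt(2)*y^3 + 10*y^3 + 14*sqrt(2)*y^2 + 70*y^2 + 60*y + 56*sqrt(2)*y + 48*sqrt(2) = (y + 6)*(y + sqrt(2))*(y + 4*sqrt(2))*(sqrt(2)*y + sqrt(2))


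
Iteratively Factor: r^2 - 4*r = (r - 4)*(r)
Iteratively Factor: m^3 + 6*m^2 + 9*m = (m + 3)*(m^2 + 3*m) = (m + 3)^2*(m)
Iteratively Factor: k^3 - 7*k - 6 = (k + 1)*(k^2 - k - 6) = (k + 1)*(k + 2)*(k - 3)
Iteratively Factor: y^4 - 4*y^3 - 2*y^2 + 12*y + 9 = (y + 1)*(y^3 - 5*y^2 + 3*y + 9) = (y + 1)^2*(y^2 - 6*y + 9) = (y - 3)*(y + 1)^2*(y - 3)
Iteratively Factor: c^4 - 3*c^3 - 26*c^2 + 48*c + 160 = (c - 5)*(c^3 + 2*c^2 - 16*c - 32) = (c - 5)*(c + 2)*(c^2 - 16) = (c - 5)*(c + 2)*(c + 4)*(c - 4)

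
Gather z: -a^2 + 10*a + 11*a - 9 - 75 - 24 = -a^2 + 21*a - 108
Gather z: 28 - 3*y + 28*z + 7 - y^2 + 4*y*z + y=-y^2 - 2*y + z*(4*y + 28) + 35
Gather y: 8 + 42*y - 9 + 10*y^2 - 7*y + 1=10*y^2 + 35*y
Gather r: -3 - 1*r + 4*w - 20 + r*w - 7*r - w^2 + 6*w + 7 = r*(w - 8) - w^2 + 10*w - 16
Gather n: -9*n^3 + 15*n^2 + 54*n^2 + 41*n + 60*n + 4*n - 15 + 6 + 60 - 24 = -9*n^3 + 69*n^2 + 105*n + 27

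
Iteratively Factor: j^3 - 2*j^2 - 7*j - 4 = (j + 1)*(j^2 - 3*j - 4) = (j + 1)^2*(j - 4)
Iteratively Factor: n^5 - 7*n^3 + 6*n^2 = (n)*(n^4 - 7*n^2 + 6*n) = n*(n - 2)*(n^3 + 2*n^2 - 3*n) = n*(n - 2)*(n + 3)*(n^2 - n) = n*(n - 2)*(n - 1)*(n + 3)*(n)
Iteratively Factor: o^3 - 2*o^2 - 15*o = (o - 5)*(o^2 + 3*o) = o*(o - 5)*(o + 3)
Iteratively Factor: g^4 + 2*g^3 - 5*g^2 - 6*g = (g - 2)*(g^3 + 4*g^2 + 3*g) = (g - 2)*(g + 1)*(g^2 + 3*g) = (g - 2)*(g + 1)*(g + 3)*(g)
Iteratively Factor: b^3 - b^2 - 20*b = (b)*(b^2 - b - 20) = b*(b - 5)*(b + 4)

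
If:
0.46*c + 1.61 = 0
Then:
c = -3.50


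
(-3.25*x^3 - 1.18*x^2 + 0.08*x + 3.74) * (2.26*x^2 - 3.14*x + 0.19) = -7.345*x^5 + 7.5382*x^4 + 3.2685*x^3 + 7.977*x^2 - 11.7284*x + 0.7106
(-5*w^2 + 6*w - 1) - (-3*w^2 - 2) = -2*w^2 + 6*w + 1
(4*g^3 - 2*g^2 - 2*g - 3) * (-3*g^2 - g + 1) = -12*g^5 + 2*g^4 + 12*g^3 + 9*g^2 + g - 3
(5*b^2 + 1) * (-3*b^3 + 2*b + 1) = -15*b^5 + 7*b^3 + 5*b^2 + 2*b + 1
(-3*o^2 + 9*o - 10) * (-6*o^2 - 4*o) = 18*o^4 - 42*o^3 + 24*o^2 + 40*o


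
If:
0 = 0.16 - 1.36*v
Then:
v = 0.12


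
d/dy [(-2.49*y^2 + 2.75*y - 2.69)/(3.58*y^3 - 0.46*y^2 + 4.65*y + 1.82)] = (8.9142*y^4 - 19.69*y^3 + 18.5771*y^2 - 11.5384*y + 17.5135)/(12.8164*y^6 - 3.2936*y^5 + 33.5056*y^4 + 8.7532*y^3 + 19.9481*y^2 + 16.926*y + 3.3124)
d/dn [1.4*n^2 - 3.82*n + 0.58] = 2.8*n - 3.82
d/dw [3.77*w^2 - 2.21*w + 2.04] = 7.54*w - 2.21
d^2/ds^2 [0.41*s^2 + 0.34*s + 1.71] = 0.820000000000000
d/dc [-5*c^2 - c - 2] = -10*c - 1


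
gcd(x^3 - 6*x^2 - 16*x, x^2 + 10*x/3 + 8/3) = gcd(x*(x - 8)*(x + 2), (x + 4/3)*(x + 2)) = x + 2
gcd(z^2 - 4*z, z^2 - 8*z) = z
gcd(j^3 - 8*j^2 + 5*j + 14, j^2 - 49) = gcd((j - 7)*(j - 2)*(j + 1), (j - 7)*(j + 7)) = j - 7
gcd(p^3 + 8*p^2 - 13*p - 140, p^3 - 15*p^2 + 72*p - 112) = p - 4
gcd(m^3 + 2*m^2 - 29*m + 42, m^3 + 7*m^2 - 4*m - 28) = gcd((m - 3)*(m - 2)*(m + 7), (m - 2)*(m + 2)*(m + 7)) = m^2 + 5*m - 14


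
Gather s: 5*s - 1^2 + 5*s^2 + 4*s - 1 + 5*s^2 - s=10*s^2 + 8*s - 2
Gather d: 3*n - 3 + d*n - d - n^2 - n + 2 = d*(n - 1) - n^2 + 2*n - 1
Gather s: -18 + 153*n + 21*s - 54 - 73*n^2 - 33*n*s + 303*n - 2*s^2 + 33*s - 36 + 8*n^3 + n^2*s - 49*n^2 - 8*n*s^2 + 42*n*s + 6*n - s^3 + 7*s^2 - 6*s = 8*n^3 - 122*n^2 + 462*n - s^3 + s^2*(5 - 8*n) + s*(n^2 + 9*n + 48) - 108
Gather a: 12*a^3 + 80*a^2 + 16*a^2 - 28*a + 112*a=12*a^3 + 96*a^2 + 84*a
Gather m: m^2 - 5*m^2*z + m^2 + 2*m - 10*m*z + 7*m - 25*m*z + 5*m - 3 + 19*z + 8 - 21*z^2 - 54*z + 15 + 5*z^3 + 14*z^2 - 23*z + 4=m^2*(2 - 5*z) + m*(14 - 35*z) + 5*z^3 - 7*z^2 - 58*z + 24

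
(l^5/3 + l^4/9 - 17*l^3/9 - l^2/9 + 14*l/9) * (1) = l^5/3 + l^4/9 - 17*l^3/9 - l^2/9 + 14*l/9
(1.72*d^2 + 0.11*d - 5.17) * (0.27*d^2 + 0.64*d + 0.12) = 0.4644*d^4 + 1.1305*d^3 - 1.1191*d^2 - 3.2956*d - 0.6204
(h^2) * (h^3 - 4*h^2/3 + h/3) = h^5 - 4*h^4/3 + h^3/3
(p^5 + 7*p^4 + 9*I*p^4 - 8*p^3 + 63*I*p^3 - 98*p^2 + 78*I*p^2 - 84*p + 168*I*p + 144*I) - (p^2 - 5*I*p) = p^5 + 7*p^4 + 9*I*p^4 - 8*p^3 + 63*I*p^3 - 99*p^2 + 78*I*p^2 - 84*p + 173*I*p + 144*I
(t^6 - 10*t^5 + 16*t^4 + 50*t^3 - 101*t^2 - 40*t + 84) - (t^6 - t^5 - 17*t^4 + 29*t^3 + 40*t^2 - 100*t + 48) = -9*t^5 + 33*t^4 + 21*t^3 - 141*t^2 + 60*t + 36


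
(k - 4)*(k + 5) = k^2 + k - 20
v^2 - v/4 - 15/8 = (v - 3/2)*(v + 5/4)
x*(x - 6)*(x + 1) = x^3 - 5*x^2 - 6*x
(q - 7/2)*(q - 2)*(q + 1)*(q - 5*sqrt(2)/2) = q^4 - 9*q^3/2 - 5*sqrt(2)*q^3/2 + 3*q^2/2 + 45*sqrt(2)*q^2/4 - 15*sqrt(2)*q/4 + 7*q - 35*sqrt(2)/2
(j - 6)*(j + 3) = j^2 - 3*j - 18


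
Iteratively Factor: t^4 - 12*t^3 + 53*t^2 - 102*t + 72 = (t - 2)*(t^3 - 10*t^2 + 33*t - 36) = (t - 4)*(t - 2)*(t^2 - 6*t + 9) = (t - 4)*(t - 3)*(t - 2)*(t - 3)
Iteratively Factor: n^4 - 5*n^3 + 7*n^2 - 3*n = (n)*(n^3 - 5*n^2 + 7*n - 3) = n*(n - 3)*(n^2 - 2*n + 1) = n*(n - 3)*(n - 1)*(n - 1)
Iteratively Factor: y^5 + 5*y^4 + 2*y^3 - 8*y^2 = (y + 2)*(y^4 + 3*y^3 - 4*y^2) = y*(y + 2)*(y^3 + 3*y^2 - 4*y) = y^2*(y + 2)*(y^2 + 3*y - 4) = y^2*(y + 2)*(y + 4)*(y - 1)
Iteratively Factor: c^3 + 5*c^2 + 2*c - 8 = (c - 1)*(c^2 + 6*c + 8) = (c - 1)*(c + 4)*(c + 2)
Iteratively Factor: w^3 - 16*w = (w + 4)*(w^2 - 4*w) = w*(w + 4)*(w - 4)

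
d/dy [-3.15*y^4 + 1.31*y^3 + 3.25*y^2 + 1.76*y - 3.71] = -12.6*y^3 + 3.93*y^2 + 6.5*y + 1.76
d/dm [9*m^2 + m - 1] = 18*m + 1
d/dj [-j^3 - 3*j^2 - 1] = 3*j*(-j - 2)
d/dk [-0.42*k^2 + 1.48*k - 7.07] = 1.48 - 0.84*k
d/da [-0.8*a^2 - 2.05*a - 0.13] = -1.6*a - 2.05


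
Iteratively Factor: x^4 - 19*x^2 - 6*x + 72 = (x - 2)*(x^3 + 2*x^2 - 15*x - 36) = (x - 4)*(x - 2)*(x^2 + 6*x + 9) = (x - 4)*(x - 2)*(x + 3)*(x + 3)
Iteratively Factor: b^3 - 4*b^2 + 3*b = (b - 1)*(b^2 - 3*b) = (b - 3)*(b - 1)*(b)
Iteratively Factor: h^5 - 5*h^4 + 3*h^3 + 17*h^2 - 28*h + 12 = (h + 2)*(h^4 - 7*h^3 + 17*h^2 - 17*h + 6) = (h - 1)*(h + 2)*(h^3 - 6*h^2 + 11*h - 6) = (h - 1)^2*(h + 2)*(h^2 - 5*h + 6) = (h - 3)*(h - 1)^2*(h + 2)*(h - 2)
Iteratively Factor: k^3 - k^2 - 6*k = (k)*(k^2 - k - 6) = k*(k - 3)*(k + 2)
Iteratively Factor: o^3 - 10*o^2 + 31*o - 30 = (o - 5)*(o^2 - 5*o + 6) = (o - 5)*(o - 2)*(o - 3)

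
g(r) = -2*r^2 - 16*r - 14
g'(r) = -4*r - 16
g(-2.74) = 14.82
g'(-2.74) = -5.04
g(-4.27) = 17.85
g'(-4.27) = 1.08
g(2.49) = -66.24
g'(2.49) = -25.96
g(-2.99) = 15.96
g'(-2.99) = -4.04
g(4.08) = -112.57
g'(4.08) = -32.32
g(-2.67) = 14.46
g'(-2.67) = -5.32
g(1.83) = -49.98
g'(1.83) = -23.32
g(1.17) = -35.46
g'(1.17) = -20.68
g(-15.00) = -224.00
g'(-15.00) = 44.00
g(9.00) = -320.00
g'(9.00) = -52.00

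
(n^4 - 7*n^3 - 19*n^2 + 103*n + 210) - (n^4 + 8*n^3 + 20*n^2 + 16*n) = -15*n^3 - 39*n^2 + 87*n + 210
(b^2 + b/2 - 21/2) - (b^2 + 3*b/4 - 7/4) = -b/4 - 35/4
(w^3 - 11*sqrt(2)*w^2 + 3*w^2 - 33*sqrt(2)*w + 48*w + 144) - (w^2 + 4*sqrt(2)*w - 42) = w^3 - 11*sqrt(2)*w^2 + 2*w^2 - 37*sqrt(2)*w + 48*w + 186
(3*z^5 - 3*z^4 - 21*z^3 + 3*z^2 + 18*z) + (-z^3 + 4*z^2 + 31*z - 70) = 3*z^5 - 3*z^4 - 22*z^3 + 7*z^2 + 49*z - 70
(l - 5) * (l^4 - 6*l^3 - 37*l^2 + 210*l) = l^5 - 11*l^4 - 7*l^3 + 395*l^2 - 1050*l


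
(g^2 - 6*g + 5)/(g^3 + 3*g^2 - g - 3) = (g - 5)/(g^2 + 4*g + 3)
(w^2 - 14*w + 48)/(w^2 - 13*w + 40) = (w - 6)/(w - 5)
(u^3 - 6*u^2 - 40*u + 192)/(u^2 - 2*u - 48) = u - 4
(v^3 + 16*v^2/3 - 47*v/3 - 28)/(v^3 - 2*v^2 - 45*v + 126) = (v + 4/3)/(v - 6)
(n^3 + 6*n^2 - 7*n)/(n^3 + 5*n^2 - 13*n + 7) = n/(n - 1)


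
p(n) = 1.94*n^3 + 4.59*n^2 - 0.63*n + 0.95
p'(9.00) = 553.41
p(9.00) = 1781.33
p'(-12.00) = 727.29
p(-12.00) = -2682.85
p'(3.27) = 91.62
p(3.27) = 115.80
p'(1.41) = 23.88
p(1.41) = 14.63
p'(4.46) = 156.08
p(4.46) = 261.55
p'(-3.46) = 37.28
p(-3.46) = -22.28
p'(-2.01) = 4.43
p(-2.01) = 5.01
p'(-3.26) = 31.30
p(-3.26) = -15.43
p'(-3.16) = 28.48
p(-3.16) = -12.44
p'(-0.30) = -2.86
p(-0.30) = 1.50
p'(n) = 5.82*n^2 + 9.18*n - 0.63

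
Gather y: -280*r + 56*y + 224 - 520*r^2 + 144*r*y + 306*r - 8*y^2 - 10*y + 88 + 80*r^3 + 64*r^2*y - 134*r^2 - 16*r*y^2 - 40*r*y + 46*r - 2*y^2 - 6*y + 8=80*r^3 - 654*r^2 + 72*r + y^2*(-16*r - 10) + y*(64*r^2 + 104*r + 40) + 320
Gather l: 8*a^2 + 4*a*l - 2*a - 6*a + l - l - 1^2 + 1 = 8*a^2 + 4*a*l - 8*a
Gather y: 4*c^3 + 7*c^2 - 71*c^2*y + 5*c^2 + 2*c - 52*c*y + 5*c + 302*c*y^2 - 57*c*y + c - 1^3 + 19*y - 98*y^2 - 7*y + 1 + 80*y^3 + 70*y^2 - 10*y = 4*c^3 + 12*c^2 + 8*c + 80*y^3 + y^2*(302*c - 28) + y*(-71*c^2 - 109*c + 2)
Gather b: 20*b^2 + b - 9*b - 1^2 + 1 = 20*b^2 - 8*b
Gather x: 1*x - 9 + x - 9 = 2*x - 18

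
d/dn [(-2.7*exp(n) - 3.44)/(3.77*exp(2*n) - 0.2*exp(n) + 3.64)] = (10.179*exp(2*n) + 25.9376*exp(n) - 10.516)*exp(n)/(14.2129*exp(4*n) - 1.508*exp(3*n) + 27.4856*exp(2*n) - 1.456*exp(n) + 13.2496)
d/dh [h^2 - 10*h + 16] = 2*h - 10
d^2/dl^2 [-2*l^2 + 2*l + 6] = -4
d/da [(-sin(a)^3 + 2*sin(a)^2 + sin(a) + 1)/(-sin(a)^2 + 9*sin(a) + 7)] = (sin(a)^4 - 18*sin(a)^3 - 2*sin(a)^2 + 30*sin(a) - 2)*cos(a)/(sin(a)^2 - 9*sin(a) - 7)^2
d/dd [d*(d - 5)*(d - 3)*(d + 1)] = 4*d^3 - 21*d^2 + 14*d + 15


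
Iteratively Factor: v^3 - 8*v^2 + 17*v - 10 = (v - 5)*(v^2 - 3*v + 2) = (v - 5)*(v - 2)*(v - 1)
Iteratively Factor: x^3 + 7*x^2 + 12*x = (x + 4)*(x^2 + 3*x) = (x + 3)*(x + 4)*(x)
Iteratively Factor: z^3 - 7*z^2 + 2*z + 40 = (z - 4)*(z^2 - 3*z - 10) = (z - 4)*(z + 2)*(z - 5)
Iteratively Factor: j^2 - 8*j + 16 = (j - 4)*(j - 4)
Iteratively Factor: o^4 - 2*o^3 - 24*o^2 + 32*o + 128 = (o - 4)*(o^3 + 2*o^2 - 16*o - 32) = (o - 4)^2*(o^2 + 6*o + 8) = (o - 4)^2*(o + 2)*(o + 4)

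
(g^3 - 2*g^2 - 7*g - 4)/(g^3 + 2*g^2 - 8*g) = (g^3 - 2*g^2 - 7*g - 4)/(g*(g^2 + 2*g - 8))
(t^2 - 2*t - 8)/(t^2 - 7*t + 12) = (t + 2)/(t - 3)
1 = 1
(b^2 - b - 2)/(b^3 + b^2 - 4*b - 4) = 1/(b + 2)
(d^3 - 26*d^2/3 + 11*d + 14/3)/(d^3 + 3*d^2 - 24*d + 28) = (3*d^2 - 20*d - 7)/(3*(d^2 + 5*d - 14))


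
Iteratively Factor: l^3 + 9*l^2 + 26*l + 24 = (l + 2)*(l^2 + 7*l + 12) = (l + 2)*(l + 3)*(l + 4)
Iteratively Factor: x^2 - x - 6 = (x + 2)*(x - 3)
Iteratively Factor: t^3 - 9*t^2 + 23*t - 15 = (t - 3)*(t^2 - 6*t + 5) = (t - 5)*(t - 3)*(t - 1)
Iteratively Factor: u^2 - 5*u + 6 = (u - 3)*(u - 2)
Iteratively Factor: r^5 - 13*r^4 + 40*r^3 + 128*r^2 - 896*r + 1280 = (r - 4)*(r^4 - 9*r^3 + 4*r^2 + 144*r - 320) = (r - 4)*(r + 4)*(r^3 - 13*r^2 + 56*r - 80) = (r - 4)^2*(r + 4)*(r^2 - 9*r + 20) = (r - 5)*(r - 4)^2*(r + 4)*(r - 4)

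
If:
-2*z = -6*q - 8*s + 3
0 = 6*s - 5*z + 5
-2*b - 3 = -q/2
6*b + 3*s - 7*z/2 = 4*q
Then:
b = -73/17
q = -190/17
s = 875/68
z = 559/34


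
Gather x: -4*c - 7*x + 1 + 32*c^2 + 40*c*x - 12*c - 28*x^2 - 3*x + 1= 32*c^2 - 16*c - 28*x^2 + x*(40*c - 10) + 2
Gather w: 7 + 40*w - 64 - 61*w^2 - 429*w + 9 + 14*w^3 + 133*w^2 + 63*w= 14*w^3 + 72*w^2 - 326*w - 48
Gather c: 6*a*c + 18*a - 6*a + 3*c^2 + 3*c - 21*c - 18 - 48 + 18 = 12*a + 3*c^2 + c*(6*a - 18) - 48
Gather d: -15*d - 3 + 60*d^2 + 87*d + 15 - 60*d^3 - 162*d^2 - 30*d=-60*d^3 - 102*d^2 + 42*d + 12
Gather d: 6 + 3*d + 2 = 3*d + 8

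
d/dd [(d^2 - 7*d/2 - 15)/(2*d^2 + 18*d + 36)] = (25*d^2 + 132*d + 144)/(4*(d^4 + 18*d^3 + 117*d^2 + 324*d + 324))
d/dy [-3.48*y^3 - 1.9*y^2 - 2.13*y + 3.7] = -10.44*y^2 - 3.8*y - 2.13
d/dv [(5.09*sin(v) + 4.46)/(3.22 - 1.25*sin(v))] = 21.9648*cos(v)/(1.25*sin(v) - 3.22)^2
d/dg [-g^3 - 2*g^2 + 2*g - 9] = -3*g^2 - 4*g + 2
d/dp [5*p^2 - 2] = 10*p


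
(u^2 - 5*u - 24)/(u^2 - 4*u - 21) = (u - 8)/(u - 7)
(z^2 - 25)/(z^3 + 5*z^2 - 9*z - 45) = (z - 5)/(z^2 - 9)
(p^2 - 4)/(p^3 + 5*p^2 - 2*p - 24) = (p + 2)/(p^2 + 7*p + 12)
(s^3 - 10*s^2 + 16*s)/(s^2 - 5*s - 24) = s*(s - 2)/(s + 3)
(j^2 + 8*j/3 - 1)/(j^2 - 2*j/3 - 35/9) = 3*(-3*j^2 - 8*j + 3)/(-9*j^2 + 6*j + 35)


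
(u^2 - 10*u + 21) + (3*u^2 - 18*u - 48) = 4*u^2 - 28*u - 27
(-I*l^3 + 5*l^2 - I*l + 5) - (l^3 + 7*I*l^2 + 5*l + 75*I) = -l^3 - I*l^3 + 5*l^2 - 7*I*l^2 - 5*l - I*l + 5 - 75*I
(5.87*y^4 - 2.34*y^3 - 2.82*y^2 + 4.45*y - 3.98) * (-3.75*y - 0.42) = -22.0125*y^5 + 6.3096*y^4 + 11.5578*y^3 - 15.5031*y^2 + 13.056*y + 1.6716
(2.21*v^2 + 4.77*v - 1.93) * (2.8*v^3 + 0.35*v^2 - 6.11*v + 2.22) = 6.188*v^5 + 14.1295*v^4 - 17.2376*v^3 - 24.914*v^2 + 22.3817*v - 4.2846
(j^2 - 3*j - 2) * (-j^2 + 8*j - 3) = -j^4 + 11*j^3 - 25*j^2 - 7*j + 6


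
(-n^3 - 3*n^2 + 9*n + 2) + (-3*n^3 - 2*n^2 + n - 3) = -4*n^3 - 5*n^2 + 10*n - 1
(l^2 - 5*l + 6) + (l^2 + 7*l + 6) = 2*l^2 + 2*l + 12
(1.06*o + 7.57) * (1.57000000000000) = 1.6642*o + 11.8849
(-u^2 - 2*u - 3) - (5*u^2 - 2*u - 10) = 7 - 6*u^2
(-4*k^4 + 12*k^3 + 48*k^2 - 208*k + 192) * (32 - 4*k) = 16*k^5 - 176*k^4 + 192*k^3 + 2368*k^2 - 7424*k + 6144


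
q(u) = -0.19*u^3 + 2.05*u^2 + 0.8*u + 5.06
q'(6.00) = 4.88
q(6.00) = 42.62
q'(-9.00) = -82.27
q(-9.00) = 302.42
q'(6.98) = 1.65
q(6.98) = 45.91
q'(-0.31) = -0.53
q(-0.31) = 5.01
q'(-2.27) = -11.44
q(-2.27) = 16.03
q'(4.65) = 7.54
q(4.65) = 34.00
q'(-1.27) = -5.33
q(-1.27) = 7.74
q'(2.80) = 7.81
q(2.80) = 19.20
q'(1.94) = 6.61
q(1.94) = 12.94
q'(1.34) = 5.27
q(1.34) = 9.36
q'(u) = -0.57*u^2 + 4.1*u + 0.8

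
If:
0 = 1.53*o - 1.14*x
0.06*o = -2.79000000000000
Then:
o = -46.50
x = -62.41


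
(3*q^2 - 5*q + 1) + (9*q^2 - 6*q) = 12*q^2 - 11*q + 1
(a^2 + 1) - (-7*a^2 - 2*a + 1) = 8*a^2 + 2*a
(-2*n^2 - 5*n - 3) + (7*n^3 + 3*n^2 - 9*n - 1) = 7*n^3 + n^2 - 14*n - 4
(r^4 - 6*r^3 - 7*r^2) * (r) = r^5 - 6*r^4 - 7*r^3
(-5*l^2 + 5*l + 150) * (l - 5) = -5*l^3 + 30*l^2 + 125*l - 750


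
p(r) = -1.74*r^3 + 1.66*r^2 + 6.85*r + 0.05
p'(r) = -5.22*r^2 + 3.32*r + 6.85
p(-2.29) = 13.96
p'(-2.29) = -28.13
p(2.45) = 1.21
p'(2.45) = -16.35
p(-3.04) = 43.45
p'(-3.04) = -51.48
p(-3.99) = 109.67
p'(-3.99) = -89.50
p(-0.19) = -1.18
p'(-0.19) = 6.03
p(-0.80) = -3.48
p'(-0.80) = 0.85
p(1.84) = 7.43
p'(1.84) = -4.71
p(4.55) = -98.32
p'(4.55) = -86.11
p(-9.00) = 1341.32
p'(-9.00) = -445.85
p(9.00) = -1072.30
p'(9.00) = -386.09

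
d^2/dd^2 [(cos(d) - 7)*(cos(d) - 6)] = 13*cos(d) - 2*cos(2*d)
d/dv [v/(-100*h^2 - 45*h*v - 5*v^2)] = (-20*h^2 - 9*h*v - v^2 + v*(9*h + 2*v))/(5*(20*h^2 + 9*h*v + v^2)^2)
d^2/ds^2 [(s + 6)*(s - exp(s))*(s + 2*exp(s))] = s^2*exp(s) - 8*s*exp(2*s) + 10*s*exp(s) + 6*s - 56*exp(2*s) + 14*exp(s) + 12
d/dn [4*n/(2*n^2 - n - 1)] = 4*(2*n^2 - n*(4*n - 1) - n - 1)/(-2*n^2 + n + 1)^2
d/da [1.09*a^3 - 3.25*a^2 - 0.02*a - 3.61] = 3.27*a^2 - 6.5*a - 0.02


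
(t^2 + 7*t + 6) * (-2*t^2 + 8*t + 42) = -2*t^4 - 6*t^3 + 86*t^2 + 342*t + 252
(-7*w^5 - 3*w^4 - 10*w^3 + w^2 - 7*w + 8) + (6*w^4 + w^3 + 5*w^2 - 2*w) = -7*w^5 + 3*w^4 - 9*w^3 + 6*w^2 - 9*w + 8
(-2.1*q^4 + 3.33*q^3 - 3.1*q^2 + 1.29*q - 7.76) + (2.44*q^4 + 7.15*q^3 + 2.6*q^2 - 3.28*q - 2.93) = 0.34*q^4 + 10.48*q^3 - 0.5*q^2 - 1.99*q - 10.69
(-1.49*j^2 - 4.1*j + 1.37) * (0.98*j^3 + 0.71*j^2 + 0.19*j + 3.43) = -1.4602*j^5 - 5.0759*j^4 - 1.8515*j^3 - 4.917*j^2 - 13.8027*j + 4.6991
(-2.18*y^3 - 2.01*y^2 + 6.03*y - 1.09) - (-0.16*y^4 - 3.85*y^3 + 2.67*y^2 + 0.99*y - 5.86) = 0.16*y^4 + 1.67*y^3 - 4.68*y^2 + 5.04*y + 4.77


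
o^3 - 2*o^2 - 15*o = o*(o - 5)*(o + 3)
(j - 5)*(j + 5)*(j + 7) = j^3 + 7*j^2 - 25*j - 175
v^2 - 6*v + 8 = (v - 4)*(v - 2)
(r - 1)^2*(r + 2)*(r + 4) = r^4 + 4*r^3 - 3*r^2 - 10*r + 8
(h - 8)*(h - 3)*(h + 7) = h^3 - 4*h^2 - 53*h + 168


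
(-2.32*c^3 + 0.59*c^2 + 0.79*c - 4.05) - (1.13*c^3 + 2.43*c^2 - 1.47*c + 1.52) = -3.45*c^3 - 1.84*c^2 + 2.26*c - 5.57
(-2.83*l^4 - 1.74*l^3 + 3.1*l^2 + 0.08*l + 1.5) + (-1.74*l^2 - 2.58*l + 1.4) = -2.83*l^4 - 1.74*l^3 + 1.36*l^2 - 2.5*l + 2.9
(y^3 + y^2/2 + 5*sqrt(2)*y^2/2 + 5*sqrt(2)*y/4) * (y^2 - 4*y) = y^5 - 7*y^4/2 + 5*sqrt(2)*y^4/2 - 35*sqrt(2)*y^3/4 - 2*y^3 - 5*sqrt(2)*y^2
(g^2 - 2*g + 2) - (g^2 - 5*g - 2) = 3*g + 4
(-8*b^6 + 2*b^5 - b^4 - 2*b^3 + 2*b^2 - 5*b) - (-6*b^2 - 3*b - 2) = -8*b^6 + 2*b^5 - b^4 - 2*b^3 + 8*b^2 - 2*b + 2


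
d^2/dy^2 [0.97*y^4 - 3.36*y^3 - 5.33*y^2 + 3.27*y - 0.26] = 11.64*y^2 - 20.16*y - 10.66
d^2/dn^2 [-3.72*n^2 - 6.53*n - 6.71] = -7.44000000000000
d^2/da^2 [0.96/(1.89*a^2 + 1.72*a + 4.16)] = (-6.858432*a^2 - 6.241536*a + 0.96*(3.78*a + 1.72)*(7.56*a + 3.44) - 15.095808)/(1.89*a^2 + 1.72*a + 4.16)^3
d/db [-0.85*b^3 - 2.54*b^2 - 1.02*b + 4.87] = -2.55*b^2 - 5.08*b - 1.02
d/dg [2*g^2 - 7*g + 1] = 4*g - 7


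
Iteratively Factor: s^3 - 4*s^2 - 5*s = (s - 5)*(s^2 + s) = s*(s - 5)*(s + 1)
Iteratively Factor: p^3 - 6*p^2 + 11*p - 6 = (p - 1)*(p^2 - 5*p + 6) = (p - 2)*(p - 1)*(p - 3)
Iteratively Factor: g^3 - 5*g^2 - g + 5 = (g - 5)*(g^2 - 1) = (g - 5)*(g + 1)*(g - 1)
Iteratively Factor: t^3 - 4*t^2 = (t)*(t^2 - 4*t) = t*(t - 4)*(t)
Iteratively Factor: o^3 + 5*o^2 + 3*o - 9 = (o + 3)*(o^2 + 2*o - 3) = (o + 3)^2*(o - 1)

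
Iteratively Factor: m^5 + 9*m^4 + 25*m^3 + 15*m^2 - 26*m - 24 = (m - 1)*(m^4 + 10*m^3 + 35*m^2 + 50*m + 24) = (m - 1)*(m + 1)*(m^3 + 9*m^2 + 26*m + 24) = (m - 1)*(m + 1)*(m + 2)*(m^2 + 7*m + 12) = (m - 1)*(m + 1)*(m + 2)*(m + 4)*(m + 3)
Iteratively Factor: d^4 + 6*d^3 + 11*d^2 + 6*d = (d + 1)*(d^3 + 5*d^2 + 6*d) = (d + 1)*(d + 2)*(d^2 + 3*d) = d*(d + 1)*(d + 2)*(d + 3)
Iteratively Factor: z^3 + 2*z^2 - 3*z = (z - 1)*(z^2 + 3*z) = z*(z - 1)*(z + 3)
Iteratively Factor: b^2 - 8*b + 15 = (b - 5)*(b - 3)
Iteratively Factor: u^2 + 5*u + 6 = (u + 3)*(u + 2)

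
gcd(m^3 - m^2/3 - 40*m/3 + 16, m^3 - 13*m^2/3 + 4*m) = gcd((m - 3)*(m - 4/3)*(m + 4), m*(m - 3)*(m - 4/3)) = m^2 - 13*m/3 + 4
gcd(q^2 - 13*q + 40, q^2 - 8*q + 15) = q - 5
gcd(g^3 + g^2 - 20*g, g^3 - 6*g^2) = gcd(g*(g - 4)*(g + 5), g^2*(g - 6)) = g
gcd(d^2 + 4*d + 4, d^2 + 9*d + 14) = d + 2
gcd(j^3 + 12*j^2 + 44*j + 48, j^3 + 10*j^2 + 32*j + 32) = j^2 + 6*j + 8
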